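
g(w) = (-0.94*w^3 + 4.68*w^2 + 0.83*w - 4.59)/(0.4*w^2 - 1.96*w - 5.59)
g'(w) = (1.96 - 0.8*w)*(-0.94*w^3 + 4.68*w^2 + 0.83*w - 4.59)/(0.4*w^2 - 1.96*w - 5.59)^2 + (-2.82*w^2 + 9.36*w + 0.83)/(0.4*w^2 - 1.96*w - 5.59)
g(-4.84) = 15.65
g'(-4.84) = -1.45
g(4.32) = -1.60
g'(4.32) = 1.36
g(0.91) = 0.09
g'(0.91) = -1.01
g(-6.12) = 17.82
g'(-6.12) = -1.87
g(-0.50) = 0.82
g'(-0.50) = 0.58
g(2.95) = -1.83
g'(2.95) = -0.59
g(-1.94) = -64.77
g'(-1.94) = 905.26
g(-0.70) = 0.64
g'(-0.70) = 1.37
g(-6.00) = 17.60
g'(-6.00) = -1.84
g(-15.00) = 36.98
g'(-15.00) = -2.27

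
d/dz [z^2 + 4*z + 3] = 2*z + 4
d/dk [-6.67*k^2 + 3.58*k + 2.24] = 3.58 - 13.34*k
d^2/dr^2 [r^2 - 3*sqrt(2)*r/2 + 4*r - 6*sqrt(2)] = 2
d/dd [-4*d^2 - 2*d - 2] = -8*d - 2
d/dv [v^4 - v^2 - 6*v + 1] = 4*v^3 - 2*v - 6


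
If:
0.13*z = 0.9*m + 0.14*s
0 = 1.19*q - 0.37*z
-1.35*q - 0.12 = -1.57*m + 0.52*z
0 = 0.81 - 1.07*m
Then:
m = 0.76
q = 0.35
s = -3.81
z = 1.14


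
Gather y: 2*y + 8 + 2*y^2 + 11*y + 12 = 2*y^2 + 13*y + 20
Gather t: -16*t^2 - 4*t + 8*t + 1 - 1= -16*t^2 + 4*t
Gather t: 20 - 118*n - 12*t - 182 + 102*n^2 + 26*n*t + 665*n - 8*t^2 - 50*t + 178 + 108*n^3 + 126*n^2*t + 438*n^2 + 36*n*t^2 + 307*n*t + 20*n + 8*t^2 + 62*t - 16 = 108*n^3 + 540*n^2 + 36*n*t^2 + 567*n + t*(126*n^2 + 333*n)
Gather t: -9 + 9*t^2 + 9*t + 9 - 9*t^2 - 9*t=0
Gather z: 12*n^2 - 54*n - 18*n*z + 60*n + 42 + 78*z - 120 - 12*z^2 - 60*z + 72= 12*n^2 + 6*n - 12*z^2 + z*(18 - 18*n) - 6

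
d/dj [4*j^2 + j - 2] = 8*j + 1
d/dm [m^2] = 2*m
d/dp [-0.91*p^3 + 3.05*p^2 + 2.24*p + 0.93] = -2.73*p^2 + 6.1*p + 2.24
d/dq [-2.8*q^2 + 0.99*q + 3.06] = 0.99 - 5.6*q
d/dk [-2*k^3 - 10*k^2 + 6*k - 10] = -6*k^2 - 20*k + 6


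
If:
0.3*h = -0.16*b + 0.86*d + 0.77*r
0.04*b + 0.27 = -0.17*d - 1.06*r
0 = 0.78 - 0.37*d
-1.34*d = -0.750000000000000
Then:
No Solution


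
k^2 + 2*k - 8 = (k - 2)*(k + 4)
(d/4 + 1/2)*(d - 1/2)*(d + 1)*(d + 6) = d^4/4 + 17*d^3/8 + 31*d^2/8 + d/2 - 3/2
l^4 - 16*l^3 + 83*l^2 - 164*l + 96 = (l - 8)*(l - 4)*(l - 3)*(l - 1)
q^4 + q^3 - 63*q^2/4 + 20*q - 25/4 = (q - 5/2)*(q - 1)*(q - 1/2)*(q + 5)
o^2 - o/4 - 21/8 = (o - 7/4)*(o + 3/2)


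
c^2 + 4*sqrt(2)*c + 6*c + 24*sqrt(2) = (c + 6)*(c + 4*sqrt(2))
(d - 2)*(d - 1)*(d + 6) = d^3 + 3*d^2 - 16*d + 12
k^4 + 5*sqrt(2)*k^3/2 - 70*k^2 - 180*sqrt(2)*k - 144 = (k - 6*sqrt(2))*(k + sqrt(2)/2)*(k + 2*sqrt(2))*(k + 6*sqrt(2))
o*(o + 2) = o^2 + 2*o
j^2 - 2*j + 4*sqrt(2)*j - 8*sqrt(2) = (j - 2)*(j + 4*sqrt(2))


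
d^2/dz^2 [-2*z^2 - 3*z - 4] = -4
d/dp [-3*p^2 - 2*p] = -6*p - 2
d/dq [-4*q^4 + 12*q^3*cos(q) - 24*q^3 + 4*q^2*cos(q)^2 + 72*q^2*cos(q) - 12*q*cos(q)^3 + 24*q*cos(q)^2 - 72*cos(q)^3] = -12*q^3*sin(q) - 16*q^3 - 72*q^2*sin(q) - 4*q^2*sin(2*q) + 36*q^2*cos(q) - 72*q^2 + 36*q*sin(q)*cos(q)^2 - 24*q*sin(2*q) + 8*q*cos(q)^2 + 144*q*cos(q) + 216*sin(q)*cos(q)^2 - 12*cos(q)^3 + 24*cos(q)^2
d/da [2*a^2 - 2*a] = 4*a - 2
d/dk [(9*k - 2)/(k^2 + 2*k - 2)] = (-9*k^2 + 4*k - 14)/(k^4 + 4*k^3 - 8*k + 4)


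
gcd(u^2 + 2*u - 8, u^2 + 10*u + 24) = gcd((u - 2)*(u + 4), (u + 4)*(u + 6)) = u + 4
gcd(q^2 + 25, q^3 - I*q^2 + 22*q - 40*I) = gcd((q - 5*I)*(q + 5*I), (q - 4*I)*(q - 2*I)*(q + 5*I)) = q + 5*I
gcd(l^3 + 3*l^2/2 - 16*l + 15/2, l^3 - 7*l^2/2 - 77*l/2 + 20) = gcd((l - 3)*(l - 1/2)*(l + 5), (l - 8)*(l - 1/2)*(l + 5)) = l^2 + 9*l/2 - 5/2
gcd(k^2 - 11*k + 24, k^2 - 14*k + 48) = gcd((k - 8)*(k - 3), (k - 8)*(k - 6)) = k - 8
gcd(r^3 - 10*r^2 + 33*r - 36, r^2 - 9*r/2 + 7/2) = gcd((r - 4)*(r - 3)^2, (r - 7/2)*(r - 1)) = 1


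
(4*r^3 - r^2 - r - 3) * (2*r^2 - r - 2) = 8*r^5 - 6*r^4 - 9*r^3 - 3*r^2 + 5*r + 6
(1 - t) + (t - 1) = 0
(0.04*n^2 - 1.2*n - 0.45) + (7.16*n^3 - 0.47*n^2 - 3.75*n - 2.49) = 7.16*n^3 - 0.43*n^2 - 4.95*n - 2.94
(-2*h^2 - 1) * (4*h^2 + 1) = -8*h^4 - 6*h^2 - 1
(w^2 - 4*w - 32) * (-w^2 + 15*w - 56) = -w^4 + 19*w^3 - 84*w^2 - 256*w + 1792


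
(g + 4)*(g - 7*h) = g^2 - 7*g*h + 4*g - 28*h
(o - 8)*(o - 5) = o^2 - 13*o + 40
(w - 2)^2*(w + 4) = w^3 - 12*w + 16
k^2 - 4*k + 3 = (k - 3)*(k - 1)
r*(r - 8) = r^2 - 8*r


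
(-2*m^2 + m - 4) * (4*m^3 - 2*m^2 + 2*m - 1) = -8*m^5 + 8*m^4 - 22*m^3 + 12*m^2 - 9*m + 4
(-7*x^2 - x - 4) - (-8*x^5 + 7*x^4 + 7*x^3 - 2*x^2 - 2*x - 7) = 8*x^5 - 7*x^4 - 7*x^3 - 5*x^2 + x + 3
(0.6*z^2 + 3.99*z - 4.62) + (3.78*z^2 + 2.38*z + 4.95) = 4.38*z^2 + 6.37*z + 0.33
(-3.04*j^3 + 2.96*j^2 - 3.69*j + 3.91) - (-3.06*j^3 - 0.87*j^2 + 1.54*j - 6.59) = 0.02*j^3 + 3.83*j^2 - 5.23*j + 10.5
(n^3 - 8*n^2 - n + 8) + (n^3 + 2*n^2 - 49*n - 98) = 2*n^3 - 6*n^2 - 50*n - 90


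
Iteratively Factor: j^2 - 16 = (j + 4)*(j - 4)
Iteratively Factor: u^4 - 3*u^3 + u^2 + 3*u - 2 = (u - 1)*(u^3 - 2*u^2 - u + 2) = (u - 2)*(u - 1)*(u^2 - 1) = (u - 2)*(u - 1)*(u + 1)*(u - 1)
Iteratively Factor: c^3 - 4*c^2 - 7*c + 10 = (c - 5)*(c^2 + c - 2) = (c - 5)*(c - 1)*(c + 2)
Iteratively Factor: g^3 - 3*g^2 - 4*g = (g)*(g^2 - 3*g - 4) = g*(g + 1)*(g - 4)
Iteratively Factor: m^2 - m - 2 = (m - 2)*(m + 1)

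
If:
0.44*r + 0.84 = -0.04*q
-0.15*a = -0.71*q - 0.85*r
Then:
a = -46.4*r - 99.4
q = -11.0*r - 21.0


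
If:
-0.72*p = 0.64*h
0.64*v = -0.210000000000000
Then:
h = -1.125*p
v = -0.33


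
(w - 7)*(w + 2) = w^2 - 5*w - 14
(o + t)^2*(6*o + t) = 6*o^3 + 13*o^2*t + 8*o*t^2 + t^3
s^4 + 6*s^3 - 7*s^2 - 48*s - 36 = (s - 3)*(s + 1)*(s + 2)*(s + 6)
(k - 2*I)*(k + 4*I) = k^2 + 2*I*k + 8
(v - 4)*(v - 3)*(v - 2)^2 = v^4 - 11*v^3 + 44*v^2 - 76*v + 48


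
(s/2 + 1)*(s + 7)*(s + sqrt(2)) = s^3/2 + sqrt(2)*s^2/2 + 9*s^2/2 + 9*sqrt(2)*s/2 + 7*s + 7*sqrt(2)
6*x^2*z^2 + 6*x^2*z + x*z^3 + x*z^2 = z*(6*x + z)*(x*z + x)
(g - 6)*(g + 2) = g^2 - 4*g - 12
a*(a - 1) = a^2 - a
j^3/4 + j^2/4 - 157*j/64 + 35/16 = (j/4 + 1)*(j - 7/4)*(j - 5/4)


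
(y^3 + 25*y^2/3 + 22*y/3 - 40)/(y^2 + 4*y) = y + 13/3 - 10/y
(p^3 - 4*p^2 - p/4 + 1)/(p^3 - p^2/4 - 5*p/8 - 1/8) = 2*(2*p^2 - 9*p + 4)/(4*p^2 - 3*p - 1)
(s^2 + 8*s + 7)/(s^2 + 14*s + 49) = (s + 1)/(s + 7)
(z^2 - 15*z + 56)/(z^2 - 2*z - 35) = (z - 8)/(z + 5)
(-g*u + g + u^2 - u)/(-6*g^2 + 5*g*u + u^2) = (u - 1)/(6*g + u)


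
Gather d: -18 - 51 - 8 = -77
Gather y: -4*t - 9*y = -4*t - 9*y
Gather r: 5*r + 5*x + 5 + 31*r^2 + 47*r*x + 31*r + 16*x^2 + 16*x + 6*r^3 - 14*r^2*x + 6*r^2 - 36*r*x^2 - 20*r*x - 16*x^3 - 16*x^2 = 6*r^3 + r^2*(37 - 14*x) + r*(-36*x^2 + 27*x + 36) - 16*x^3 + 21*x + 5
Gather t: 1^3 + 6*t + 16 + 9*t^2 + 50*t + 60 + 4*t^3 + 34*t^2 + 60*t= 4*t^3 + 43*t^2 + 116*t + 77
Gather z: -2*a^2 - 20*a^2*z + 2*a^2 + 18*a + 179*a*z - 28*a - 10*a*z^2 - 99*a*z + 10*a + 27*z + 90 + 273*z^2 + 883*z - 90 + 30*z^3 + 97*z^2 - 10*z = 30*z^3 + z^2*(370 - 10*a) + z*(-20*a^2 + 80*a + 900)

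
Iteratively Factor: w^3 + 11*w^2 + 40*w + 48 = (w + 3)*(w^2 + 8*w + 16) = (w + 3)*(w + 4)*(w + 4)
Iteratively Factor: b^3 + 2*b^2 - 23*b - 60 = (b + 4)*(b^2 - 2*b - 15) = (b - 5)*(b + 4)*(b + 3)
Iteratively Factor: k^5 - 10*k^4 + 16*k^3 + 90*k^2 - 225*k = (k + 3)*(k^4 - 13*k^3 + 55*k^2 - 75*k) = (k - 3)*(k + 3)*(k^3 - 10*k^2 + 25*k) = k*(k - 3)*(k + 3)*(k^2 - 10*k + 25) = k*(k - 5)*(k - 3)*(k + 3)*(k - 5)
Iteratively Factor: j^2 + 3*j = (j + 3)*(j)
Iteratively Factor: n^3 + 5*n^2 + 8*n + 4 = (n + 2)*(n^2 + 3*n + 2) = (n + 2)^2*(n + 1)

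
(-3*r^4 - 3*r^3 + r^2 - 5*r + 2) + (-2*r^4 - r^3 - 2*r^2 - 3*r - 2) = -5*r^4 - 4*r^3 - r^2 - 8*r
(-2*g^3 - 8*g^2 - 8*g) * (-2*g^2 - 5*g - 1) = 4*g^5 + 26*g^4 + 58*g^3 + 48*g^2 + 8*g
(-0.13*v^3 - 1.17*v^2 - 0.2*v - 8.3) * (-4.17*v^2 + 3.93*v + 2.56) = 0.5421*v^5 + 4.368*v^4 - 4.0969*v^3 + 30.8298*v^2 - 33.131*v - 21.248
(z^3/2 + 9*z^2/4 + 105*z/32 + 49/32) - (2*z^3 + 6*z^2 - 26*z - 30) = -3*z^3/2 - 15*z^2/4 + 937*z/32 + 1009/32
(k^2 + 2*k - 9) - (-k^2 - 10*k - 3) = 2*k^2 + 12*k - 6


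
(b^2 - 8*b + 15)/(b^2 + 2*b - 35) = (b - 3)/(b + 7)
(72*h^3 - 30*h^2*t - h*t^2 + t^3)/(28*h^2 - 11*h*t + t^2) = (-18*h^2 + 3*h*t + t^2)/(-7*h + t)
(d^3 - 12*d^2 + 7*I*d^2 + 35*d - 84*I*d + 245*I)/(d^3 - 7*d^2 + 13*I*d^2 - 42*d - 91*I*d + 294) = (d - 5)/(d + 6*I)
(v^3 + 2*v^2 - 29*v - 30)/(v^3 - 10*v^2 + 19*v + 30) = (v + 6)/(v - 6)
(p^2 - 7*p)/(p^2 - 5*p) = (p - 7)/(p - 5)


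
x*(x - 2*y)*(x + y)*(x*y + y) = x^4*y - x^3*y^2 + x^3*y - 2*x^2*y^3 - x^2*y^2 - 2*x*y^3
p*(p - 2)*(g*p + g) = g*p^3 - g*p^2 - 2*g*p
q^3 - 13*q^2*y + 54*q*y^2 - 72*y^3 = (q - 6*y)*(q - 4*y)*(q - 3*y)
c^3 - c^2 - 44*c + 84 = (c - 6)*(c - 2)*(c + 7)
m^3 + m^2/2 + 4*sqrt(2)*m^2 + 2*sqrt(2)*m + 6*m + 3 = (m + 1/2)*(m + sqrt(2))*(m + 3*sqrt(2))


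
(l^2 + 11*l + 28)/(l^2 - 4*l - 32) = (l + 7)/(l - 8)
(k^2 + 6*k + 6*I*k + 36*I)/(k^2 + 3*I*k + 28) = (k^2 + 6*k*(1 + I) + 36*I)/(k^2 + 3*I*k + 28)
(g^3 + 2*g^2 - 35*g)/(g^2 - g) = (g^2 + 2*g - 35)/(g - 1)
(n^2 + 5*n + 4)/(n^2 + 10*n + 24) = (n + 1)/(n + 6)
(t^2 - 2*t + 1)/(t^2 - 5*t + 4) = (t - 1)/(t - 4)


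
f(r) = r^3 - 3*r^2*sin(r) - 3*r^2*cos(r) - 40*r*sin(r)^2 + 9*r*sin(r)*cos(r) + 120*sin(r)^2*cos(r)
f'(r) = 3*r^2*sin(r) - 3*r^2*cos(r) + 3*r^2 - 9*r*sin(r)^2 - 80*r*sin(r)*cos(r) - 6*r*sin(r) + 9*r*cos(r)^2 - 6*r*cos(r) - 120*sin(r)^3 - 40*sin(r)^2 + 240*sin(r)*cos(r)^2 + 9*sin(r)*cos(r)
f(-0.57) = 37.91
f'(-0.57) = -110.87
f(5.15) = 29.87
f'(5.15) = 130.98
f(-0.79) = 61.64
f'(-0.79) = -98.47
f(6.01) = 118.84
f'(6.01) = 57.98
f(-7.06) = -141.11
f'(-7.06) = -413.25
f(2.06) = -112.35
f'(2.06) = 12.21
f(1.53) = -59.37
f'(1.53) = -173.37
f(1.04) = 15.01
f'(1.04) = -94.77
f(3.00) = 41.39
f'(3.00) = 163.08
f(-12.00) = -2205.89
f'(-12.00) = 853.23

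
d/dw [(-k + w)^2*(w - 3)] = (k - w)*(k - 3*w + 6)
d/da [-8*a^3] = -24*a^2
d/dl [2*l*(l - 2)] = 4*l - 4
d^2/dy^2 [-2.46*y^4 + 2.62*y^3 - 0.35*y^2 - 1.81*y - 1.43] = -29.52*y^2 + 15.72*y - 0.7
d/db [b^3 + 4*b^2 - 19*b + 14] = 3*b^2 + 8*b - 19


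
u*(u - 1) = u^2 - u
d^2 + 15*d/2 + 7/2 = (d + 1/2)*(d + 7)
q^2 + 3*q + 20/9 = (q + 4/3)*(q + 5/3)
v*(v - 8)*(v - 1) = v^3 - 9*v^2 + 8*v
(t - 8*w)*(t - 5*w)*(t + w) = t^3 - 12*t^2*w + 27*t*w^2 + 40*w^3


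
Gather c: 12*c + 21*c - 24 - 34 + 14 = 33*c - 44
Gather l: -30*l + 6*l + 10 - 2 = 8 - 24*l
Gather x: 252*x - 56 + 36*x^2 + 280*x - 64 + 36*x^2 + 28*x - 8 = 72*x^2 + 560*x - 128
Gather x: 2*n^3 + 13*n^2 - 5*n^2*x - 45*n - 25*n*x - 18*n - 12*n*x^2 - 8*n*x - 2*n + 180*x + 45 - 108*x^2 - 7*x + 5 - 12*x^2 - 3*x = 2*n^3 + 13*n^2 - 65*n + x^2*(-12*n - 120) + x*(-5*n^2 - 33*n + 170) + 50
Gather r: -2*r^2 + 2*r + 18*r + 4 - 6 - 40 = -2*r^2 + 20*r - 42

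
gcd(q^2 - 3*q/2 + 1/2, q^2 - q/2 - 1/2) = q - 1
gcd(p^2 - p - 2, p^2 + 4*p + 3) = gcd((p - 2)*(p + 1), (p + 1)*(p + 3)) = p + 1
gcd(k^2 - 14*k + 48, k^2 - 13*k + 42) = k - 6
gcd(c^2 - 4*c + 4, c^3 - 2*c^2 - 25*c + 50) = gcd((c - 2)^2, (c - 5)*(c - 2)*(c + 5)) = c - 2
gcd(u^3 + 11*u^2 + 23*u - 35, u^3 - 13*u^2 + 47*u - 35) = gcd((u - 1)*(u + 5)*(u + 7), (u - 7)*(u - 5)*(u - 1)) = u - 1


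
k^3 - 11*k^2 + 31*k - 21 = (k - 7)*(k - 3)*(k - 1)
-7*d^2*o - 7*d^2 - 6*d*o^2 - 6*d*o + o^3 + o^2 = (-7*d + o)*(d + o)*(o + 1)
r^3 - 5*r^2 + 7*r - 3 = (r - 3)*(r - 1)^2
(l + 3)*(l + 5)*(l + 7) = l^3 + 15*l^2 + 71*l + 105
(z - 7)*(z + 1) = z^2 - 6*z - 7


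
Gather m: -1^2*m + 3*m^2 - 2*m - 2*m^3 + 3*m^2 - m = -2*m^3 + 6*m^2 - 4*m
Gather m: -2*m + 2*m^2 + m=2*m^2 - m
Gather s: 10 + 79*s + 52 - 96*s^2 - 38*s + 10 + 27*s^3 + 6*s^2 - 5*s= 27*s^3 - 90*s^2 + 36*s + 72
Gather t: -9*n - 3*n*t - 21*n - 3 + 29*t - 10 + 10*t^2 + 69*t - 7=-30*n + 10*t^2 + t*(98 - 3*n) - 20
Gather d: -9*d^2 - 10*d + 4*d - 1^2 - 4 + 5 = -9*d^2 - 6*d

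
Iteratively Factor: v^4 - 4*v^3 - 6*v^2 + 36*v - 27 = (v + 3)*(v^3 - 7*v^2 + 15*v - 9) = (v - 3)*(v + 3)*(v^2 - 4*v + 3) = (v - 3)*(v - 1)*(v + 3)*(v - 3)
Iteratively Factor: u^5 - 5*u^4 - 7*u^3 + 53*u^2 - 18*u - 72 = (u + 3)*(u^4 - 8*u^3 + 17*u^2 + 2*u - 24) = (u - 3)*(u + 3)*(u^3 - 5*u^2 + 2*u + 8) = (u - 3)*(u - 2)*(u + 3)*(u^2 - 3*u - 4) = (u - 4)*(u - 3)*(u - 2)*(u + 3)*(u + 1)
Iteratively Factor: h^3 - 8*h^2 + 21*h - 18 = (h - 2)*(h^2 - 6*h + 9) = (h - 3)*(h - 2)*(h - 3)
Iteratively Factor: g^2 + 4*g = (g + 4)*(g)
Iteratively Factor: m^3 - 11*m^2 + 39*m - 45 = (m - 5)*(m^2 - 6*m + 9) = (m - 5)*(m - 3)*(m - 3)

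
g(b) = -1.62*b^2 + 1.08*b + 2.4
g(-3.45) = -20.61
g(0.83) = 2.18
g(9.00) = -119.10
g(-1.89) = -5.43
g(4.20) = -21.64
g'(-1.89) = 7.20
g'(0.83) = -1.61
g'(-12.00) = 39.96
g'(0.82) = -1.58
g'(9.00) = -28.08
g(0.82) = 2.20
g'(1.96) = -5.27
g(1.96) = -1.71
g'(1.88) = -5.01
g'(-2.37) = 8.76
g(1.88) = -1.30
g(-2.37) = -9.26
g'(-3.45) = 12.26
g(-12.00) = -243.84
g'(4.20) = -12.53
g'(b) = 1.08 - 3.24*b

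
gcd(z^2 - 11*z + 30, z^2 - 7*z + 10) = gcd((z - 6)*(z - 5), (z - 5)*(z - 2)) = z - 5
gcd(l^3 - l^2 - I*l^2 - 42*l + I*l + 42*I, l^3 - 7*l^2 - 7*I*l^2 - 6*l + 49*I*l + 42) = l^2 + l*(-7 - I) + 7*I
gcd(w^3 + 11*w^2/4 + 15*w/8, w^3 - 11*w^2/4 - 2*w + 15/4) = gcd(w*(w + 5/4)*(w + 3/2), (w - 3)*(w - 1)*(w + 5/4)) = w + 5/4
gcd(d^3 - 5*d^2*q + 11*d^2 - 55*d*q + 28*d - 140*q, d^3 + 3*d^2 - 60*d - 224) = d^2 + 11*d + 28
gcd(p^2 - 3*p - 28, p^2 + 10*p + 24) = p + 4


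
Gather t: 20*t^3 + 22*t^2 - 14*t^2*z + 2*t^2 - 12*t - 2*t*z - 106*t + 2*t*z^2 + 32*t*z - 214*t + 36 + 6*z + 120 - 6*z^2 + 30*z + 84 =20*t^3 + t^2*(24 - 14*z) + t*(2*z^2 + 30*z - 332) - 6*z^2 + 36*z + 240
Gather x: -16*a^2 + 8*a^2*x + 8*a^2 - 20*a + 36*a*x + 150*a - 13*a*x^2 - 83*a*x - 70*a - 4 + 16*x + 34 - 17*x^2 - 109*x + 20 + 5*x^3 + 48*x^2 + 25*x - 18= -8*a^2 + 60*a + 5*x^3 + x^2*(31 - 13*a) + x*(8*a^2 - 47*a - 68) + 32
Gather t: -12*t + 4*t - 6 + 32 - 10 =16 - 8*t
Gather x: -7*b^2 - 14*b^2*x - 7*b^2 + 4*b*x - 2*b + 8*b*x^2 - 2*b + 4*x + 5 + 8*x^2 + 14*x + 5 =-14*b^2 - 4*b + x^2*(8*b + 8) + x*(-14*b^2 + 4*b + 18) + 10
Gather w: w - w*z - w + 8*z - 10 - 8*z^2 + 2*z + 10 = -w*z - 8*z^2 + 10*z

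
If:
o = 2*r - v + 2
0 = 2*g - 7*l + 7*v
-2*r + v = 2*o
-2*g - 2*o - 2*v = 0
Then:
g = -v - 2/3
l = 5*v/7 - 4/21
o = 2/3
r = v/2 - 2/3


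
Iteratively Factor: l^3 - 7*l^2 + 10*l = (l)*(l^2 - 7*l + 10) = l*(l - 2)*(l - 5)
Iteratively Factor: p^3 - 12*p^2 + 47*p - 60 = (p - 3)*(p^2 - 9*p + 20) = (p - 4)*(p - 3)*(p - 5)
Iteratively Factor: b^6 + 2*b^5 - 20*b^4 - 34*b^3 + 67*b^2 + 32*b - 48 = (b + 1)*(b^5 + b^4 - 21*b^3 - 13*b^2 + 80*b - 48) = (b + 1)*(b + 4)*(b^4 - 3*b^3 - 9*b^2 + 23*b - 12) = (b - 1)*(b + 1)*(b + 4)*(b^3 - 2*b^2 - 11*b + 12) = (b - 4)*(b - 1)*(b + 1)*(b + 4)*(b^2 + 2*b - 3) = (b - 4)*(b - 1)*(b + 1)*(b + 3)*(b + 4)*(b - 1)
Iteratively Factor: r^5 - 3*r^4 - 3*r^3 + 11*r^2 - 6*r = (r - 1)*(r^4 - 2*r^3 - 5*r^2 + 6*r) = (r - 1)*(r + 2)*(r^3 - 4*r^2 + 3*r) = (r - 3)*(r - 1)*(r + 2)*(r^2 - r) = (r - 3)*(r - 1)^2*(r + 2)*(r)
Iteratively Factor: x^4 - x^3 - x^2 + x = (x - 1)*(x^3 - x) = x*(x - 1)*(x^2 - 1) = x*(x - 1)^2*(x + 1)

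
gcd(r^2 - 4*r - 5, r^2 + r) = r + 1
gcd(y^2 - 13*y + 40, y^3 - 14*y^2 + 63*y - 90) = y - 5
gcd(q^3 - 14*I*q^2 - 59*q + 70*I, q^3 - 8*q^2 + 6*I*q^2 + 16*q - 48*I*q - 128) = q - 2*I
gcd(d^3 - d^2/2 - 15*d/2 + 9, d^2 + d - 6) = d^2 + d - 6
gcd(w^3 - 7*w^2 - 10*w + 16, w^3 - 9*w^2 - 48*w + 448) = w - 8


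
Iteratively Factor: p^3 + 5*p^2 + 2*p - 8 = (p - 1)*(p^2 + 6*p + 8) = (p - 1)*(p + 2)*(p + 4)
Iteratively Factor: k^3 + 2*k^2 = (k)*(k^2 + 2*k) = k^2*(k + 2)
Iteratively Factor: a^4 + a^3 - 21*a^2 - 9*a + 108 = (a - 3)*(a^3 + 4*a^2 - 9*a - 36) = (a - 3)^2*(a^2 + 7*a + 12) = (a - 3)^2*(a + 4)*(a + 3)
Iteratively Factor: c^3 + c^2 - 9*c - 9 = (c + 1)*(c^2 - 9) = (c + 1)*(c + 3)*(c - 3)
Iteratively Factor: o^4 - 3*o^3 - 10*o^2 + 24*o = (o - 4)*(o^3 + o^2 - 6*o) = (o - 4)*(o + 3)*(o^2 - 2*o) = (o - 4)*(o - 2)*(o + 3)*(o)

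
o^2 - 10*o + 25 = (o - 5)^2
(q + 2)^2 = q^2 + 4*q + 4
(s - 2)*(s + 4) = s^2 + 2*s - 8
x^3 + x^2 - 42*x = x*(x - 6)*(x + 7)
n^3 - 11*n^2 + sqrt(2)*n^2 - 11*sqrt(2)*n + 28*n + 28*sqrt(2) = (n - 7)*(n - 4)*(n + sqrt(2))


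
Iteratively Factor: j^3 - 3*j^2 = (j)*(j^2 - 3*j) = j^2*(j - 3)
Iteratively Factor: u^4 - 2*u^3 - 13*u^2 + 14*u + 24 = (u - 4)*(u^3 + 2*u^2 - 5*u - 6) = (u - 4)*(u + 3)*(u^2 - u - 2) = (u - 4)*(u + 1)*(u + 3)*(u - 2)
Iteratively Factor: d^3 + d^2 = (d)*(d^2 + d) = d*(d + 1)*(d)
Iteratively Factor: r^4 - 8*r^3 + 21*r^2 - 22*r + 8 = (r - 1)*(r^3 - 7*r^2 + 14*r - 8) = (r - 4)*(r - 1)*(r^2 - 3*r + 2) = (r - 4)*(r - 1)^2*(r - 2)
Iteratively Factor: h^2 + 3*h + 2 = (h + 1)*(h + 2)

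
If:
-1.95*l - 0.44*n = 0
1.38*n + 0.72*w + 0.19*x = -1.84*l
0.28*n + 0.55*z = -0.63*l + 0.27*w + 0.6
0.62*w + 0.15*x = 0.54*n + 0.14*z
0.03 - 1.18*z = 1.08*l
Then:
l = 0.02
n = -0.09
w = -2.25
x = 9.00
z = 0.01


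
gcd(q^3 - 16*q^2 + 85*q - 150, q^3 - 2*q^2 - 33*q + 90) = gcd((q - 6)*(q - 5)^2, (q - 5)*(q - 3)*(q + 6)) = q - 5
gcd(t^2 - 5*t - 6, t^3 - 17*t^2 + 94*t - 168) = t - 6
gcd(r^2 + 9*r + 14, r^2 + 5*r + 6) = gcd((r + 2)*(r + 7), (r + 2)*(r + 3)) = r + 2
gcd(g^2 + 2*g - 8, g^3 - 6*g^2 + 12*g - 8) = g - 2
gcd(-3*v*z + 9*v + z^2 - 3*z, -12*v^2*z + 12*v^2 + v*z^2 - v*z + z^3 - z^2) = -3*v + z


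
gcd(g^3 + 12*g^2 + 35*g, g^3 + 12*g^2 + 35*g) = g^3 + 12*g^2 + 35*g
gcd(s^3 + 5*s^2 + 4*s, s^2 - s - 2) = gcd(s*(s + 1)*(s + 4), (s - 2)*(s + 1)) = s + 1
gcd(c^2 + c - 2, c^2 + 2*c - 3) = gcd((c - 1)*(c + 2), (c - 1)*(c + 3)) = c - 1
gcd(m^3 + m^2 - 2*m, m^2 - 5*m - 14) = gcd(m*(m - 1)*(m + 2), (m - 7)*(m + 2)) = m + 2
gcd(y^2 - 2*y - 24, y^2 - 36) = y - 6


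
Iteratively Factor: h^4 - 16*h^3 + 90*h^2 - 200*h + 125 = (h - 1)*(h^3 - 15*h^2 + 75*h - 125) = (h - 5)*(h - 1)*(h^2 - 10*h + 25) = (h - 5)^2*(h - 1)*(h - 5)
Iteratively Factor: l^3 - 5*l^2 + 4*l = (l)*(l^2 - 5*l + 4) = l*(l - 1)*(l - 4)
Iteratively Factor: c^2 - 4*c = (c)*(c - 4)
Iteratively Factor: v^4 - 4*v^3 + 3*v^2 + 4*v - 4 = (v + 1)*(v^3 - 5*v^2 + 8*v - 4) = (v - 1)*(v + 1)*(v^2 - 4*v + 4) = (v - 2)*(v - 1)*(v + 1)*(v - 2)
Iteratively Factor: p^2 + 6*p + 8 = (p + 4)*(p + 2)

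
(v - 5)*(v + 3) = v^2 - 2*v - 15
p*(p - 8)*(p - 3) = p^3 - 11*p^2 + 24*p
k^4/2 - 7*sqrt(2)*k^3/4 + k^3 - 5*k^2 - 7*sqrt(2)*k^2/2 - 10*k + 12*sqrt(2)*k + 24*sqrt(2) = (k/2 + 1)*(k - 4*sqrt(2))*(k - 3*sqrt(2)/2)*(k + 2*sqrt(2))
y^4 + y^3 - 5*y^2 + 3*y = y*(y - 1)^2*(y + 3)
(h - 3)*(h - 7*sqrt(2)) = h^2 - 7*sqrt(2)*h - 3*h + 21*sqrt(2)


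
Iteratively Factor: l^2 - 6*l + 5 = (l - 5)*(l - 1)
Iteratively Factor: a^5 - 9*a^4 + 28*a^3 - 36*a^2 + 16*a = (a)*(a^4 - 9*a^3 + 28*a^2 - 36*a + 16) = a*(a - 1)*(a^3 - 8*a^2 + 20*a - 16) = a*(a - 4)*(a - 1)*(a^2 - 4*a + 4) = a*(a - 4)*(a - 2)*(a - 1)*(a - 2)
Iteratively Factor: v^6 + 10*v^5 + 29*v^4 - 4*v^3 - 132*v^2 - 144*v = (v + 4)*(v^5 + 6*v^4 + 5*v^3 - 24*v^2 - 36*v) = (v - 2)*(v + 4)*(v^4 + 8*v^3 + 21*v^2 + 18*v) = (v - 2)*(v + 3)*(v + 4)*(v^3 + 5*v^2 + 6*v) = v*(v - 2)*(v + 3)*(v + 4)*(v^2 + 5*v + 6) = v*(v - 2)*(v + 2)*(v + 3)*(v + 4)*(v + 3)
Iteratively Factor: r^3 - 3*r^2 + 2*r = (r - 2)*(r^2 - r) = r*(r - 2)*(r - 1)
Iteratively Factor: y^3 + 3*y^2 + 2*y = (y)*(y^2 + 3*y + 2) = y*(y + 2)*(y + 1)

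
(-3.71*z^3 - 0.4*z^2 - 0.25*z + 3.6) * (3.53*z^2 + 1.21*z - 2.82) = -13.0963*z^5 - 5.9011*z^4 + 9.0957*z^3 + 13.5335*z^2 + 5.061*z - 10.152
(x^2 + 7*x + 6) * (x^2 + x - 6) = x^4 + 8*x^3 + 7*x^2 - 36*x - 36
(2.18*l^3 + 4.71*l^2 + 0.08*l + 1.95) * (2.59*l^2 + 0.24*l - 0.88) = 5.6462*l^5 + 12.7221*l^4 - 0.5808*l^3 + 0.9249*l^2 + 0.3976*l - 1.716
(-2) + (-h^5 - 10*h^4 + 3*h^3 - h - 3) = -h^5 - 10*h^4 + 3*h^3 - h - 5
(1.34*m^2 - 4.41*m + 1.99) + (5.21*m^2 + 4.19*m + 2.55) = 6.55*m^2 - 0.22*m + 4.54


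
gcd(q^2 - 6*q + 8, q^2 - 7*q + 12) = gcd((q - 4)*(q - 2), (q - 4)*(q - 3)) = q - 4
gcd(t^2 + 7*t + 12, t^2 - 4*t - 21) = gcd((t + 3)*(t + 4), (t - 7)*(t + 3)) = t + 3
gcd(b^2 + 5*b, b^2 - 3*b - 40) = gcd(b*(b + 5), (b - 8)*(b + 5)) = b + 5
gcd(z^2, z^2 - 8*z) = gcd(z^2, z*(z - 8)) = z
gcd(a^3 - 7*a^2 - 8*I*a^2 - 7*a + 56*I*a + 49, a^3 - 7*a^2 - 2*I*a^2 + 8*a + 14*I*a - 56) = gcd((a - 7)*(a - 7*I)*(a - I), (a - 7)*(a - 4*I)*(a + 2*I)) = a - 7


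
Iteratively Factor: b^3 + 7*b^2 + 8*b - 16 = (b + 4)*(b^2 + 3*b - 4) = (b - 1)*(b + 4)*(b + 4)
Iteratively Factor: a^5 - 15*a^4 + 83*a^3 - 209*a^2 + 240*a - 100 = (a - 5)*(a^4 - 10*a^3 + 33*a^2 - 44*a + 20) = (a - 5)*(a - 2)*(a^3 - 8*a^2 + 17*a - 10) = (a - 5)*(a - 2)^2*(a^2 - 6*a + 5) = (a - 5)^2*(a - 2)^2*(a - 1)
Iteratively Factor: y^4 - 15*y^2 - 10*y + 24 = (y - 1)*(y^3 + y^2 - 14*y - 24) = (y - 4)*(y - 1)*(y^2 + 5*y + 6) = (y - 4)*(y - 1)*(y + 2)*(y + 3)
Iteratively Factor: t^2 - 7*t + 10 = (t - 2)*(t - 5)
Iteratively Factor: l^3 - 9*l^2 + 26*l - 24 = (l - 2)*(l^2 - 7*l + 12) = (l - 3)*(l - 2)*(l - 4)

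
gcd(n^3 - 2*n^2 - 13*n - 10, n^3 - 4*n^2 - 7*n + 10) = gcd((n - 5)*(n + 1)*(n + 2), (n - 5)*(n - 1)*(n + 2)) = n^2 - 3*n - 10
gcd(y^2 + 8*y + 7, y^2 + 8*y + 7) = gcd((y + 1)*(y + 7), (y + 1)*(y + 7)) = y^2 + 8*y + 7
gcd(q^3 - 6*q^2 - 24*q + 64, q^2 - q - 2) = q - 2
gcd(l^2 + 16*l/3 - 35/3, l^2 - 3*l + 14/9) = 1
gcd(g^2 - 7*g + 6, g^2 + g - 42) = g - 6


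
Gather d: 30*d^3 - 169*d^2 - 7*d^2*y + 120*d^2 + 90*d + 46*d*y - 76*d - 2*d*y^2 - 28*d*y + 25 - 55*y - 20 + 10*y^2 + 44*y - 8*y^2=30*d^3 + d^2*(-7*y - 49) + d*(-2*y^2 + 18*y + 14) + 2*y^2 - 11*y + 5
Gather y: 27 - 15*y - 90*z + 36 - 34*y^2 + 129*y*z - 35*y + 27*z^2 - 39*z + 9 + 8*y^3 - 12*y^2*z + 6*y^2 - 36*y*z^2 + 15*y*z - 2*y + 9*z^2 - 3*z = 8*y^3 + y^2*(-12*z - 28) + y*(-36*z^2 + 144*z - 52) + 36*z^2 - 132*z + 72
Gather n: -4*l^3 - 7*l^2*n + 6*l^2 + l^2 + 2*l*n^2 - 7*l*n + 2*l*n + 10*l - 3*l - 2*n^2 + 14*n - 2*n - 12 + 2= -4*l^3 + 7*l^2 + 7*l + n^2*(2*l - 2) + n*(-7*l^2 - 5*l + 12) - 10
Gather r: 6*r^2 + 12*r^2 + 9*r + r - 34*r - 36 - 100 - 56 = 18*r^2 - 24*r - 192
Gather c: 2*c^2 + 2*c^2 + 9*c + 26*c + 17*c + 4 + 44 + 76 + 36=4*c^2 + 52*c + 160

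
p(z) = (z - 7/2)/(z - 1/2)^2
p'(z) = -2*(z - 7/2)/(z - 1/2)^3 + (z - 1/2)^(-2) = 4*(13 - 2*z)/(2*z - 1)^3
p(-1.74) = -1.04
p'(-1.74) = -0.73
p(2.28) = -0.39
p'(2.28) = 0.75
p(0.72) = -57.44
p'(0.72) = 542.82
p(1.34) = -3.06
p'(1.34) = 8.71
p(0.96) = -12.00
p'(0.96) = 56.92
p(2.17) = -0.48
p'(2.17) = 0.93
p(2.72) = -0.16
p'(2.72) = 0.35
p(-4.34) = -0.33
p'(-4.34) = -0.10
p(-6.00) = -0.22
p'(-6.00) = -0.05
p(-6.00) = -0.22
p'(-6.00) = -0.05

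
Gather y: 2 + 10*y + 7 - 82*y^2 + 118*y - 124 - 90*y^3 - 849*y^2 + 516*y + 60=-90*y^3 - 931*y^2 + 644*y - 55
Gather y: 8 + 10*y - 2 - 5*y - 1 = 5*y + 5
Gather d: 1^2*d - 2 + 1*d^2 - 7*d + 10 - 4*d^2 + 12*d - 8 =-3*d^2 + 6*d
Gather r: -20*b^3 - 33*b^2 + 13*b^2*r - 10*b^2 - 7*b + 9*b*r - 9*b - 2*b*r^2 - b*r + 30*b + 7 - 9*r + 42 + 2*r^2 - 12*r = -20*b^3 - 43*b^2 + 14*b + r^2*(2 - 2*b) + r*(13*b^2 + 8*b - 21) + 49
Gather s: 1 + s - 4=s - 3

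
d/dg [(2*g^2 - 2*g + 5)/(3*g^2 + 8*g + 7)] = 2*(11*g^2 - g - 27)/(9*g^4 + 48*g^3 + 106*g^2 + 112*g + 49)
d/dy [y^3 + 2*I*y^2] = y*(3*y + 4*I)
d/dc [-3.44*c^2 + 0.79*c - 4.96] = 0.79 - 6.88*c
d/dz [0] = 0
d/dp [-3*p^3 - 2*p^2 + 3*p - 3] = -9*p^2 - 4*p + 3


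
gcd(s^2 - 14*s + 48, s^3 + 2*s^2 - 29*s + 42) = 1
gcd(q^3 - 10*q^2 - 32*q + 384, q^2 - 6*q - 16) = q - 8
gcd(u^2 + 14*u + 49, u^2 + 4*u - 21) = u + 7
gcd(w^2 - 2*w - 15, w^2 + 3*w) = w + 3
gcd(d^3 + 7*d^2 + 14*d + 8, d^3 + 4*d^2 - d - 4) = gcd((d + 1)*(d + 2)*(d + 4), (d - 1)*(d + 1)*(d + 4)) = d^2 + 5*d + 4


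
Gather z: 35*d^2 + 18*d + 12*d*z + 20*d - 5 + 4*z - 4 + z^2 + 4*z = 35*d^2 + 38*d + z^2 + z*(12*d + 8) - 9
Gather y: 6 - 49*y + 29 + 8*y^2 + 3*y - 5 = 8*y^2 - 46*y + 30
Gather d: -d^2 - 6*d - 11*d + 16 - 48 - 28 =-d^2 - 17*d - 60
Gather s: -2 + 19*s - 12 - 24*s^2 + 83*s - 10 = -24*s^2 + 102*s - 24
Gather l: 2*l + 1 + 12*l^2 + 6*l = 12*l^2 + 8*l + 1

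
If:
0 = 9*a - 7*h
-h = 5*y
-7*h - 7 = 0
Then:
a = -7/9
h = -1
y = 1/5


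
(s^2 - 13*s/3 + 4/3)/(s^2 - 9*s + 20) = (s - 1/3)/(s - 5)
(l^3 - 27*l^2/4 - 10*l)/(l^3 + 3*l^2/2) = (4*l^2 - 27*l - 40)/(2*l*(2*l + 3))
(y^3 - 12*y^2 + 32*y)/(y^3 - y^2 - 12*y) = (y - 8)/(y + 3)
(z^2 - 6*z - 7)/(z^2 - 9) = (z^2 - 6*z - 7)/(z^2 - 9)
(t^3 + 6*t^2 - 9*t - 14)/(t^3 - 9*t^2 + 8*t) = (t^3 + 6*t^2 - 9*t - 14)/(t*(t^2 - 9*t + 8))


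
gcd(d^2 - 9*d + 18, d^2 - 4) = 1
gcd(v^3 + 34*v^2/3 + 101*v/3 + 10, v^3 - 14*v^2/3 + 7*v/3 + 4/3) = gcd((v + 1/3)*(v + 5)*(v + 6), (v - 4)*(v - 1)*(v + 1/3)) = v + 1/3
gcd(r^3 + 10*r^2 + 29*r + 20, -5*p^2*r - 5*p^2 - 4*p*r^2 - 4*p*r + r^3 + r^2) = r + 1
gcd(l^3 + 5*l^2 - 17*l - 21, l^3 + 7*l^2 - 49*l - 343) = l + 7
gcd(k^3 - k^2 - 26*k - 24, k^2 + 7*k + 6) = k + 1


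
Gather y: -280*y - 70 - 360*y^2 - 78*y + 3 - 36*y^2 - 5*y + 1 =-396*y^2 - 363*y - 66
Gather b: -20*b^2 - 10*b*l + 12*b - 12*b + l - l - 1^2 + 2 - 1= -20*b^2 - 10*b*l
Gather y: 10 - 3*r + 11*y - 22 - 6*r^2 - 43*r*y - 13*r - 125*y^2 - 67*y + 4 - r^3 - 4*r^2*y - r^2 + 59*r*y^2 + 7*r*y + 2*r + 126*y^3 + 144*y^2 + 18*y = -r^3 - 7*r^2 - 14*r + 126*y^3 + y^2*(59*r + 19) + y*(-4*r^2 - 36*r - 38) - 8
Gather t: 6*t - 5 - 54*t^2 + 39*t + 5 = -54*t^2 + 45*t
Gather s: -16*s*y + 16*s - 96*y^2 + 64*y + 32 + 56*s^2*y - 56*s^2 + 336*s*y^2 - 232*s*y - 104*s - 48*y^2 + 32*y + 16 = s^2*(56*y - 56) + s*(336*y^2 - 248*y - 88) - 144*y^2 + 96*y + 48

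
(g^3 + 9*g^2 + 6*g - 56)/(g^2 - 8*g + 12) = (g^2 + 11*g + 28)/(g - 6)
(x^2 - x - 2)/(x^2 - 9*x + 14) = (x + 1)/(x - 7)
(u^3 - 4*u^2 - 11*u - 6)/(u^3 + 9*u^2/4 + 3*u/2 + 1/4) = 4*(u - 6)/(4*u + 1)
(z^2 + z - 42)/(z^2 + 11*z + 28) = (z - 6)/(z + 4)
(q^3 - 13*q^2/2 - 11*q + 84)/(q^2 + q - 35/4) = 2*(q^2 - 10*q + 24)/(2*q - 5)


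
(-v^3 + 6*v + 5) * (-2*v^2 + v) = 2*v^5 - v^4 - 12*v^3 - 4*v^2 + 5*v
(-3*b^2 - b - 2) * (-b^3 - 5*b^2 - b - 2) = 3*b^5 + 16*b^4 + 10*b^3 + 17*b^2 + 4*b + 4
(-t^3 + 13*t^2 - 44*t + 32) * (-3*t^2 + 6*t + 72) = 3*t^5 - 45*t^4 + 138*t^3 + 576*t^2 - 2976*t + 2304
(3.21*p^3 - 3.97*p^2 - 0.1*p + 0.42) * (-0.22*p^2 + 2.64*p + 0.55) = -0.7062*p^5 + 9.3478*p^4 - 8.6933*p^3 - 2.5399*p^2 + 1.0538*p + 0.231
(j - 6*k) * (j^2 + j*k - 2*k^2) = j^3 - 5*j^2*k - 8*j*k^2 + 12*k^3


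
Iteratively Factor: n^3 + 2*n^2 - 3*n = (n - 1)*(n^2 + 3*n) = n*(n - 1)*(n + 3)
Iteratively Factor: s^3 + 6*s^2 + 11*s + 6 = (s + 3)*(s^2 + 3*s + 2) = (s + 1)*(s + 3)*(s + 2)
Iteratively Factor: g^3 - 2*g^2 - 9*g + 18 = (g - 3)*(g^2 + g - 6) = (g - 3)*(g - 2)*(g + 3)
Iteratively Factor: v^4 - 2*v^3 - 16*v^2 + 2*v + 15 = (v - 1)*(v^3 - v^2 - 17*v - 15) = (v - 1)*(v + 1)*(v^2 - 2*v - 15) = (v - 1)*(v + 1)*(v + 3)*(v - 5)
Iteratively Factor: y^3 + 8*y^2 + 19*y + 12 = (y + 4)*(y^2 + 4*y + 3) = (y + 1)*(y + 4)*(y + 3)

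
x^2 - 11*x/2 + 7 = (x - 7/2)*(x - 2)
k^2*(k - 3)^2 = k^4 - 6*k^3 + 9*k^2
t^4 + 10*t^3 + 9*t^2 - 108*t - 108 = (t - 3)*(t + 1)*(t + 6)^2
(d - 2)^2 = d^2 - 4*d + 4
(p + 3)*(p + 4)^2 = p^3 + 11*p^2 + 40*p + 48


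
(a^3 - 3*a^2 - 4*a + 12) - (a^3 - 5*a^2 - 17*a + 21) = 2*a^2 + 13*a - 9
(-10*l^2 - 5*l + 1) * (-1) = 10*l^2 + 5*l - 1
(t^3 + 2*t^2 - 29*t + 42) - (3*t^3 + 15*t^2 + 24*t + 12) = -2*t^3 - 13*t^2 - 53*t + 30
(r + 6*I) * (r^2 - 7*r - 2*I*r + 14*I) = r^3 - 7*r^2 + 4*I*r^2 + 12*r - 28*I*r - 84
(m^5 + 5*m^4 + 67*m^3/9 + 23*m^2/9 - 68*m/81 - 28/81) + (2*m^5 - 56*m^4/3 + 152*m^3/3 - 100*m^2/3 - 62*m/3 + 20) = 3*m^5 - 41*m^4/3 + 523*m^3/9 - 277*m^2/9 - 1742*m/81 + 1592/81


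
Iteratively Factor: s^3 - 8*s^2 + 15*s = (s - 5)*(s^2 - 3*s) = (s - 5)*(s - 3)*(s)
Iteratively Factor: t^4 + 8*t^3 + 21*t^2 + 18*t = (t + 3)*(t^3 + 5*t^2 + 6*t) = (t + 2)*(t + 3)*(t^2 + 3*t) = t*(t + 2)*(t + 3)*(t + 3)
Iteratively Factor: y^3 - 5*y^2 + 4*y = (y - 4)*(y^2 - y) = (y - 4)*(y - 1)*(y)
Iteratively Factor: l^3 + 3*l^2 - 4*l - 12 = (l - 2)*(l^2 + 5*l + 6) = (l - 2)*(l + 3)*(l + 2)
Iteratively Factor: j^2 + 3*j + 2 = (j + 2)*(j + 1)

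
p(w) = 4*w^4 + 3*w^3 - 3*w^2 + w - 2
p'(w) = 16*w^3 + 9*w^2 - 6*w + 1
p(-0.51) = -3.42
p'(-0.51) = 4.28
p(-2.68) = 122.37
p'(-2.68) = -226.26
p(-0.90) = -4.89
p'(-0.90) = 2.03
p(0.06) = -1.95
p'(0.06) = 0.68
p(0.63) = -1.18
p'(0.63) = 4.79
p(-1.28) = -3.75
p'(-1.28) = -10.13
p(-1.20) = -4.41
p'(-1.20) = -6.49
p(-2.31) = 56.60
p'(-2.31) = -134.34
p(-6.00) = 4420.00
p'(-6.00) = -3095.00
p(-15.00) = 191683.00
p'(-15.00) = -51884.00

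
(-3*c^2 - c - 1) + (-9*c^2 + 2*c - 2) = -12*c^2 + c - 3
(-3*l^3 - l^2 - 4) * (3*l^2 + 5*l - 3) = -9*l^5 - 18*l^4 + 4*l^3 - 9*l^2 - 20*l + 12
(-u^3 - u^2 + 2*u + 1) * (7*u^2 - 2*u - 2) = -7*u^5 - 5*u^4 + 18*u^3 + 5*u^2 - 6*u - 2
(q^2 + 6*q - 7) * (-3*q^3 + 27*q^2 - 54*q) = -3*q^5 + 9*q^4 + 129*q^3 - 513*q^2 + 378*q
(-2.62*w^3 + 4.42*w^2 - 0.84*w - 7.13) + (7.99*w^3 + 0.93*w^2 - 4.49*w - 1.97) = 5.37*w^3 + 5.35*w^2 - 5.33*w - 9.1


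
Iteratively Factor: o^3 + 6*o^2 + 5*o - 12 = (o + 3)*(o^2 + 3*o - 4) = (o - 1)*(o + 3)*(o + 4)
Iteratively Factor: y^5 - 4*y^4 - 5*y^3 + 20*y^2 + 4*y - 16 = (y + 1)*(y^4 - 5*y^3 + 20*y - 16) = (y + 1)*(y + 2)*(y^3 - 7*y^2 + 14*y - 8) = (y - 4)*(y + 1)*(y + 2)*(y^2 - 3*y + 2) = (y - 4)*(y - 1)*(y + 1)*(y + 2)*(y - 2)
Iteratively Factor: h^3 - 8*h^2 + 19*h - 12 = (h - 3)*(h^2 - 5*h + 4) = (h - 3)*(h - 1)*(h - 4)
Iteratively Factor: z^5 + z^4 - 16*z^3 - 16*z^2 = (z + 1)*(z^4 - 16*z^2) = (z - 4)*(z + 1)*(z^3 + 4*z^2) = z*(z - 4)*(z + 1)*(z^2 + 4*z) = z*(z - 4)*(z + 1)*(z + 4)*(z)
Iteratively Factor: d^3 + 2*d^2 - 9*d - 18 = (d + 3)*(d^2 - d - 6) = (d + 2)*(d + 3)*(d - 3)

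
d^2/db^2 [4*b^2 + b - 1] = 8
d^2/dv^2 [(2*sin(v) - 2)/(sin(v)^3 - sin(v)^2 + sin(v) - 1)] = 4*(-2*sin(v)^4 + 5*sin(v)^2 - 1)/(sin(v)^2 + 1)^3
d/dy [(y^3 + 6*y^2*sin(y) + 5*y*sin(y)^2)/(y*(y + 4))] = (6*y^2*cos(y) + y^2 + 5*y*sin(2*y) + 24*y*cos(y) + 8*y - 5*sin(y)^2 + 24*sin(y) + 20*sin(2*y))/(y^2 + 8*y + 16)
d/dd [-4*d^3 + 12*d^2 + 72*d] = -12*d^2 + 24*d + 72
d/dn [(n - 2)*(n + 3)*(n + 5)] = 3*n^2 + 12*n - 1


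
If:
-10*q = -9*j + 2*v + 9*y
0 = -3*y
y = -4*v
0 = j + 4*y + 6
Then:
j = -6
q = -27/5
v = 0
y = 0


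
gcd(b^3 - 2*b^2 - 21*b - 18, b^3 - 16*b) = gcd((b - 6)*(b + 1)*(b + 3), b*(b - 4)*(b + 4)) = 1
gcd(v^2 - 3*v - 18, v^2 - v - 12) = v + 3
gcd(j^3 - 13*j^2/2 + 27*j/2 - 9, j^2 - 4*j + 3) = j - 3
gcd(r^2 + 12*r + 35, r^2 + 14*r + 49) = r + 7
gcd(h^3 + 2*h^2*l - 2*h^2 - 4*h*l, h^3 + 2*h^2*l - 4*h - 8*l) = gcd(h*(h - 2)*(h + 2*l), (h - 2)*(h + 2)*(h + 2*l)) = h^2 + 2*h*l - 2*h - 4*l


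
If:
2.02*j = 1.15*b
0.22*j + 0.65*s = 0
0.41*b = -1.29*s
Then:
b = 0.00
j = 0.00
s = 0.00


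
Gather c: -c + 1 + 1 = 2 - c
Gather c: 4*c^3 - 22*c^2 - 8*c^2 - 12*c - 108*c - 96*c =4*c^3 - 30*c^2 - 216*c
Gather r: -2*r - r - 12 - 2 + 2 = -3*r - 12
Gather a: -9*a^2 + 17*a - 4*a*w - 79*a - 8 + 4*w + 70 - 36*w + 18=-9*a^2 + a*(-4*w - 62) - 32*w + 80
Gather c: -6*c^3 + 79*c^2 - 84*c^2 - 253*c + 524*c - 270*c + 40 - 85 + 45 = -6*c^3 - 5*c^2 + c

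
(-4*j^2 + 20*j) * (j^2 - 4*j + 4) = -4*j^4 + 36*j^3 - 96*j^2 + 80*j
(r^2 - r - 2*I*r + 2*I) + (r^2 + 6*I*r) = 2*r^2 - r + 4*I*r + 2*I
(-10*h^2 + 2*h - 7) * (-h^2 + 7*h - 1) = 10*h^4 - 72*h^3 + 31*h^2 - 51*h + 7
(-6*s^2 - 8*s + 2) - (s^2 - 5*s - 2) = -7*s^2 - 3*s + 4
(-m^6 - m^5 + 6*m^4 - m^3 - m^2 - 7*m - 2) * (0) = 0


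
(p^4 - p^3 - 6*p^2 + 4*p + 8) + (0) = p^4 - p^3 - 6*p^2 + 4*p + 8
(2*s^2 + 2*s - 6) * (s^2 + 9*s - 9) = 2*s^4 + 20*s^3 - 6*s^2 - 72*s + 54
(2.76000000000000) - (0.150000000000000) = 2.61000000000000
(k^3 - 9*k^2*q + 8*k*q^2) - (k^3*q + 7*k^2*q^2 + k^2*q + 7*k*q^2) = -k^3*q + k^3 - 7*k^2*q^2 - 10*k^2*q + k*q^2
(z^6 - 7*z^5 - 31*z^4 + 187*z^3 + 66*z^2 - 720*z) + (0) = z^6 - 7*z^5 - 31*z^4 + 187*z^3 + 66*z^2 - 720*z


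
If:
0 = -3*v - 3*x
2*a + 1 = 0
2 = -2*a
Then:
No Solution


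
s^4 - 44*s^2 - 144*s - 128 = (s - 8)*(s + 2)^2*(s + 4)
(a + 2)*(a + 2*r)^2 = a^3 + 4*a^2*r + 2*a^2 + 4*a*r^2 + 8*a*r + 8*r^2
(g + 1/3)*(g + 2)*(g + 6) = g^3 + 25*g^2/3 + 44*g/3 + 4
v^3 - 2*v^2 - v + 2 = (v - 2)*(v - 1)*(v + 1)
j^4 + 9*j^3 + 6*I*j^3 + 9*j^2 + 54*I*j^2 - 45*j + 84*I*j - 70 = (j + 2)*(j + 7)*(j + I)*(j + 5*I)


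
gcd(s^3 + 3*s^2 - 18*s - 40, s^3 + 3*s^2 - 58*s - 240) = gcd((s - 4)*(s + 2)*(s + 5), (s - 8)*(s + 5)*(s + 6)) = s + 5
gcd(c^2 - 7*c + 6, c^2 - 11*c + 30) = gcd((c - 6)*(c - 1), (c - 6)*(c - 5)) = c - 6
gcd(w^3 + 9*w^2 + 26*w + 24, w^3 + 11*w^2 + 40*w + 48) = w^2 + 7*w + 12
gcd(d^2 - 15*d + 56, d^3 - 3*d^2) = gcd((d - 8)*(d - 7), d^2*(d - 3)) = 1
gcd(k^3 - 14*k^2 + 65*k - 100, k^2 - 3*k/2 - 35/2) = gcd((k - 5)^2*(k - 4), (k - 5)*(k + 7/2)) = k - 5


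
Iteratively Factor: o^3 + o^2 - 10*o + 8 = (o + 4)*(o^2 - 3*o + 2) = (o - 2)*(o + 4)*(o - 1)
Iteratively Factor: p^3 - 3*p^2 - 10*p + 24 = (p + 3)*(p^2 - 6*p + 8) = (p - 4)*(p + 3)*(p - 2)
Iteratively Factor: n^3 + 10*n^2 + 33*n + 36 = (n + 3)*(n^2 + 7*n + 12) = (n + 3)*(n + 4)*(n + 3)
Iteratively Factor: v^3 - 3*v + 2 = (v - 1)*(v^2 + v - 2) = (v - 1)*(v + 2)*(v - 1)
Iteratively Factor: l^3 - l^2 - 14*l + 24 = (l + 4)*(l^2 - 5*l + 6) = (l - 3)*(l + 4)*(l - 2)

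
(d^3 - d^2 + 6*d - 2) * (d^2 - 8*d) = d^5 - 9*d^4 + 14*d^3 - 50*d^2 + 16*d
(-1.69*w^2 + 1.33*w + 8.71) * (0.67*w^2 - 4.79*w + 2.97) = -1.1323*w^4 + 8.9862*w^3 - 5.5543*w^2 - 37.7708*w + 25.8687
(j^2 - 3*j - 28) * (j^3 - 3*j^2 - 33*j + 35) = j^5 - 6*j^4 - 52*j^3 + 218*j^2 + 819*j - 980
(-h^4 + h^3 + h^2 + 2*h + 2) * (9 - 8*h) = 8*h^5 - 17*h^4 + h^3 - 7*h^2 + 2*h + 18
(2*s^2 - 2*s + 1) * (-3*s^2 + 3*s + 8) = -6*s^4 + 12*s^3 + 7*s^2 - 13*s + 8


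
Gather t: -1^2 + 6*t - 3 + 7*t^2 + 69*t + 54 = 7*t^2 + 75*t + 50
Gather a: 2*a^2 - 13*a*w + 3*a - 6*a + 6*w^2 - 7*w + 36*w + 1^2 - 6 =2*a^2 + a*(-13*w - 3) + 6*w^2 + 29*w - 5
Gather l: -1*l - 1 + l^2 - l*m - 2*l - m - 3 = l^2 + l*(-m - 3) - m - 4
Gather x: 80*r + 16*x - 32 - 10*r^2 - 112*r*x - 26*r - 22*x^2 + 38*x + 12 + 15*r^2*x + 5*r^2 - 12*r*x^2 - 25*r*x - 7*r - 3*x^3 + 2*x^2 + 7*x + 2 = -5*r^2 + 47*r - 3*x^3 + x^2*(-12*r - 20) + x*(15*r^2 - 137*r + 61) - 18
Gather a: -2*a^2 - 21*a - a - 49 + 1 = -2*a^2 - 22*a - 48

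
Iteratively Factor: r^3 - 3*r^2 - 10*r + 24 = (r - 2)*(r^2 - r - 12) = (r - 2)*(r + 3)*(r - 4)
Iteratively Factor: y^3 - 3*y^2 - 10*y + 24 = (y - 2)*(y^2 - y - 12) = (y - 4)*(y - 2)*(y + 3)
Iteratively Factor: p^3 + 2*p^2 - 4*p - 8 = (p + 2)*(p^2 - 4) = (p + 2)^2*(p - 2)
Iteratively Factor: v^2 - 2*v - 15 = (v + 3)*(v - 5)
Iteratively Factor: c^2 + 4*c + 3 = (c + 1)*(c + 3)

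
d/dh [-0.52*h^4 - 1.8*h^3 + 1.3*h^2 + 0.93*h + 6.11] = -2.08*h^3 - 5.4*h^2 + 2.6*h + 0.93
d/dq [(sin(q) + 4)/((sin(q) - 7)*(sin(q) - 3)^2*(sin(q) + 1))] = (-3*sin(q)^3 - sin(q)^2 + 103*sin(q) + 5)*cos(q)/((sin(q) - 7)^2*(sin(q) - 3)^3*(sin(q) + 1)^2)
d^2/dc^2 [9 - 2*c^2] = -4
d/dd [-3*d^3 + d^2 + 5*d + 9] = -9*d^2 + 2*d + 5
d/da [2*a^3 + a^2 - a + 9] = 6*a^2 + 2*a - 1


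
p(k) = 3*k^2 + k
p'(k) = 6*k + 1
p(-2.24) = 12.81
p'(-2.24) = -12.44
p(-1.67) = 6.70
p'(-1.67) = -9.02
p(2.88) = 27.76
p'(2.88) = 18.28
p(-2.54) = 16.81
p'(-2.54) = -14.24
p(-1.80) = 7.92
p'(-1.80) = -9.80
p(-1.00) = 2.00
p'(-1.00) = -5.00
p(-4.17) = 48.00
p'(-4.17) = -24.02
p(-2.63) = 18.12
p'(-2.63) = -14.78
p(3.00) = 30.00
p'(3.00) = 19.00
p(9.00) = 252.00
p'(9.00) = 55.00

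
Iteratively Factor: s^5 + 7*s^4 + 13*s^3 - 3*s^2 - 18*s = (s - 1)*(s^4 + 8*s^3 + 21*s^2 + 18*s) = (s - 1)*(s + 3)*(s^3 + 5*s^2 + 6*s) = (s - 1)*(s + 2)*(s + 3)*(s^2 + 3*s) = (s - 1)*(s + 2)*(s + 3)^2*(s)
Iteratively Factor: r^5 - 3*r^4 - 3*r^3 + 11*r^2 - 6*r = (r)*(r^4 - 3*r^3 - 3*r^2 + 11*r - 6) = r*(r + 2)*(r^3 - 5*r^2 + 7*r - 3) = r*(r - 3)*(r + 2)*(r^2 - 2*r + 1) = r*(r - 3)*(r - 1)*(r + 2)*(r - 1)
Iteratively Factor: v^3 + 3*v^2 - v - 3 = (v + 1)*(v^2 + 2*v - 3) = (v - 1)*(v + 1)*(v + 3)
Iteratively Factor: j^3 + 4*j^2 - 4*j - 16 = (j + 4)*(j^2 - 4) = (j - 2)*(j + 4)*(j + 2)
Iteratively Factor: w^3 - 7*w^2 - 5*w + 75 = (w + 3)*(w^2 - 10*w + 25) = (w - 5)*(w + 3)*(w - 5)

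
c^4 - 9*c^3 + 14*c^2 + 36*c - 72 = (c - 6)*(c - 3)*(c - 2)*(c + 2)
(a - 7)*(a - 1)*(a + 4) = a^3 - 4*a^2 - 25*a + 28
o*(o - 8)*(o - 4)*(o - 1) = o^4 - 13*o^3 + 44*o^2 - 32*o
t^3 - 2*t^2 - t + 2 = (t - 2)*(t - 1)*(t + 1)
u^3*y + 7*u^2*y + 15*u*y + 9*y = (u + 3)^2*(u*y + y)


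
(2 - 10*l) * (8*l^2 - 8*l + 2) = -80*l^3 + 96*l^2 - 36*l + 4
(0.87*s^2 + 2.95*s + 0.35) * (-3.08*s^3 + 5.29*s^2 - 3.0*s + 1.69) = -2.6796*s^5 - 4.4837*s^4 + 11.9175*s^3 - 5.5282*s^2 + 3.9355*s + 0.5915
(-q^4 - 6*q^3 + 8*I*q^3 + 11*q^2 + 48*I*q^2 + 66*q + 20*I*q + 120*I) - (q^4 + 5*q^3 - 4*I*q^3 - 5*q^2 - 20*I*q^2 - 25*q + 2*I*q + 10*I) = -2*q^4 - 11*q^3 + 12*I*q^3 + 16*q^2 + 68*I*q^2 + 91*q + 18*I*q + 110*I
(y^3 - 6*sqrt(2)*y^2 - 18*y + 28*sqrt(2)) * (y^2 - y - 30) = y^5 - 6*sqrt(2)*y^4 - y^4 - 48*y^3 + 6*sqrt(2)*y^3 + 18*y^2 + 208*sqrt(2)*y^2 - 28*sqrt(2)*y + 540*y - 840*sqrt(2)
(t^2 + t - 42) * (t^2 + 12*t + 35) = t^4 + 13*t^3 + 5*t^2 - 469*t - 1470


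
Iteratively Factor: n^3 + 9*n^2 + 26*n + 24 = (n + 4)*(n^2 + 5*n + 6) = (n + 2)*(n + 4)*(n + 3)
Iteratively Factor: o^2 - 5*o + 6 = (o - 2)*(o - 3)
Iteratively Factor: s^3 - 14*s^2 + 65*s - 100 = (s - 5)*(s^2 - 9*s + 20) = (s - 5)^2*(s - 4)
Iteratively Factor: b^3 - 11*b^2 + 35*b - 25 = (b - 1)*(b^2 - 10*b + 25) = (b - 5)*(b - 1)*(b - 5)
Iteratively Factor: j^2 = (j)*(j)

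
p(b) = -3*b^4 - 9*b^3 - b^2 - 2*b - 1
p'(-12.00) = 16870.00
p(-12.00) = -46777.00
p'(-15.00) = 34453.00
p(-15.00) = -121696.00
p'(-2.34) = 8.59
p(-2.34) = 23.57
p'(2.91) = -532.16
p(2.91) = -452.19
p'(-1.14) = -17.03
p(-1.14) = 8.25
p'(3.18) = -667.28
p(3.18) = -613.67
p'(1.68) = -138.46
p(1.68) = -73.75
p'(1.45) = -98.25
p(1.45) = -46.70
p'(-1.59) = -18.84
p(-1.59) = 16.66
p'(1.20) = -64.02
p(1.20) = -26.61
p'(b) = -12*b^3 - 27*b^2 - 2*b - 2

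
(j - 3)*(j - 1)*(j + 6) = j^3 + 2*j^2 - 21*j + 18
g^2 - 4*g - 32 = (g - 8)*(g + 4)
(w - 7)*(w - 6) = w^2 - 13*w + 42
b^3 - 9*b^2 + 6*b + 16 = (b - 8)*(b - 2)*(b + 1)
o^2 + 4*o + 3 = (o + 1)*(o + 3)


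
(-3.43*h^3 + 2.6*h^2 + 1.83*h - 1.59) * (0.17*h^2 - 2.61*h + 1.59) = -0.5831*h^5 + 9.3943*h^4 - 11.9286*h^3 - 0.9126*h^2 + 7.0596*h - 2.5281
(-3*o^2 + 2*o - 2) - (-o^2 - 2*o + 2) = -2*o^2 + 4*o - 4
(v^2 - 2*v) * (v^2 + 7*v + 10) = v^4 + 5*v^3 - 4*v^2 - 20*v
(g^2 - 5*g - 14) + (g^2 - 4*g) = 2*g^2 - 9*g - 14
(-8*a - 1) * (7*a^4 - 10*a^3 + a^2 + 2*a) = -56*a^5 + 73*a^4 + 2*a^3 - 17*a^2 - 2*a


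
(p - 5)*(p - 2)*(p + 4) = p^3 - 3*p^2 - 18*p + 40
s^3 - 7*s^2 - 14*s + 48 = (s - 8)*(s - 2)*(s + 3)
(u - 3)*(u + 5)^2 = u^3 + 7*u^2 - 5*u - 75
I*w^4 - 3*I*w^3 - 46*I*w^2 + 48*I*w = w*(w - 8)*(w + 6)*(I*w - I)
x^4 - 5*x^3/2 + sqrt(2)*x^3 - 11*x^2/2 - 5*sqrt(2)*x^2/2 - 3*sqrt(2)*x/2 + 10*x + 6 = (x - 3)*(x + 1/2)*(x - sqrt(2))*(x + 2*sqrt(2))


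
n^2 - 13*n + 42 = (n - 7)*(n - 6)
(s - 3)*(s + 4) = s^2 + s - 12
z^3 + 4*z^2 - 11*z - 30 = (z - 3)*(z + 2)*(z + 5)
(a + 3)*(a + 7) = a^2 + 10*a + 21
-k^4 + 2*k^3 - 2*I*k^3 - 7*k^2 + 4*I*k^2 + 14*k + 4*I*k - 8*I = (k - 2)*(k + 4*I)*(I*k + 1)^2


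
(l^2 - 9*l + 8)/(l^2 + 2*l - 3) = (l - 8)/(l + 3)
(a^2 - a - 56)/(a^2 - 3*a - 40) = (a + 7)/(a + 5)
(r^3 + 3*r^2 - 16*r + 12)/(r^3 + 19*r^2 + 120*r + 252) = (r^2 - 3*r + 2)/(r^2 + 13*r + 42)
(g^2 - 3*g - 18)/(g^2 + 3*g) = (g - 6)/g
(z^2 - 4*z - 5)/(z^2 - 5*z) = (z + 1)/z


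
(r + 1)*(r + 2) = r^2 + 3*r + 2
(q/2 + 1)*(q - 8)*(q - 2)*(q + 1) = q^4/2 - 7*q^3/2 - 6*q^2 + 14*q + 16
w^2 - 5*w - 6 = (w - 6)*(w + 1)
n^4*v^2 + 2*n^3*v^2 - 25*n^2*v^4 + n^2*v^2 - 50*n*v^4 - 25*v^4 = (n - 5*v)*(n + 5*v)*(n*v + v)^2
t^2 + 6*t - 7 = (t - 1)*(t + 7)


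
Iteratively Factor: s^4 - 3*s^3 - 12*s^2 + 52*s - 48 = (s - 2)*(s^3 - s^2 - 14*s + 24) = (s - 3)*(s - 2)*(s^2 + 2*s - 8) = (s - 3)*(s - 2)*(s + 4)*(s - 2)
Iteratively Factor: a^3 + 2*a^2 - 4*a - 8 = (a + 2)*(a^2 - 4) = (a - 2)*(a + 2)*(a + 2)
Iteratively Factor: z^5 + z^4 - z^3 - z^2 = (z - 1)*(z^4 + 2*z^3 + z^2) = (z - 1)*(z + 1)*(z^3 + z^2) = z*(z - 1)*(z + 1)*(z^2 + z) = z*(z - 1)*(z + 1)^2*(z)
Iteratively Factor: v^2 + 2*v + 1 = (v + 1)*(v + 1)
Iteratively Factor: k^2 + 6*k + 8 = (k + 2)*(k + 4)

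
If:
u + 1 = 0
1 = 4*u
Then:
No Solution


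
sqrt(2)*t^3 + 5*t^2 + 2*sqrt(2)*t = t*(t + 2*sqrt(2))*(sqrt(2)*t + 1)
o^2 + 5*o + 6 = (o + 2)*(o + 3)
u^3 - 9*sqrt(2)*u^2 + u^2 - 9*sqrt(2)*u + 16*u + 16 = (u + 1)*(u - 8*sqrt(2))*(u - sqrt(2))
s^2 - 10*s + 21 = (s - 7)*(s - 3)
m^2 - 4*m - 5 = (m - 5)*(m + 1)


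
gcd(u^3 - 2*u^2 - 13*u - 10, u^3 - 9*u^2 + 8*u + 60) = u^2 - 3*u - 10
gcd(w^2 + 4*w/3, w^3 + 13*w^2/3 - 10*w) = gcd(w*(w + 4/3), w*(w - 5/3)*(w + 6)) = w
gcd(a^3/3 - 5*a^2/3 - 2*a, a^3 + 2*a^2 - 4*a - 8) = 1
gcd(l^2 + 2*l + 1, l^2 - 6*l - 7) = l + 1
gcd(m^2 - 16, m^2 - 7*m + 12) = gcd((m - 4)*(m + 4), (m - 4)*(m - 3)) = m - 4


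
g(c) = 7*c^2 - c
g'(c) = 14*c - 1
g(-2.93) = 63.02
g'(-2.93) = -42.02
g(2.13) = 29.63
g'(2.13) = 28.82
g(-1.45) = 16.17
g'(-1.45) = -21.30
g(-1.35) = 14.11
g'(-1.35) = -19.90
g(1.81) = 21.12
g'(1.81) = 24.34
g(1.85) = 22.11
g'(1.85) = 24.90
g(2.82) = 52.85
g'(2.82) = 38.48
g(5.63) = 216.25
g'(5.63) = 77.82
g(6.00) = 246.00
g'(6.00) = 83.00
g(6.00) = 246.00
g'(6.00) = 83.00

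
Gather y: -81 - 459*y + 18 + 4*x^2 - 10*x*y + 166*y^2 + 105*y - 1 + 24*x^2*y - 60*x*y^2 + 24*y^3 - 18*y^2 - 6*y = 4*x^2 + 24*y^3 + y^2*(148 - 60*x) + y*(24*x^2 - 10*x - 360) - 64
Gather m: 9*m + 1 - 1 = 9*m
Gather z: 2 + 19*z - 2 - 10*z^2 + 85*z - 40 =-10*z^2 + 104*z - 40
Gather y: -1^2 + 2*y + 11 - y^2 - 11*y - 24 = -y^2 - 9*y - 14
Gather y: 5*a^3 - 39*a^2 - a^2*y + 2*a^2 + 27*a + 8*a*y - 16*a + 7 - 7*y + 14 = 5*a^3 - 37*a^2 + 11*a + y*(-a^2 + 8*a - 7) + 21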